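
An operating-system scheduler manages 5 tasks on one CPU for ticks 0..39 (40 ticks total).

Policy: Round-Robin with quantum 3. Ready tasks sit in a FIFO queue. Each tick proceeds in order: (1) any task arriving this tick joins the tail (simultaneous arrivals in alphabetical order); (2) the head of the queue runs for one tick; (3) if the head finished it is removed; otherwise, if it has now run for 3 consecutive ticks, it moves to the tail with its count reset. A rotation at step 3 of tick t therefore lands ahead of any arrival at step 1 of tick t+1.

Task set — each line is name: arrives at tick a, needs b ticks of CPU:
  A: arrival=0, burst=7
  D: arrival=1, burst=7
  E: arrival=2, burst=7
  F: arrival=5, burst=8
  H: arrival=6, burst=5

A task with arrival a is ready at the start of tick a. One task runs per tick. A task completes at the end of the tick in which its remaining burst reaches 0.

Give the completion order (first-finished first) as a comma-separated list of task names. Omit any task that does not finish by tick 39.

completion order = A, D, H, E, F

t=0: queue=[A] q_used=0 → run A
t=1: queue=[A,D] q_used=1 → run A
t=2: queue=[A,D,E] q_used=2 → run A
t=3: queue=[D,E,A] q_used=0 → run D
t=4: queue=[D,E,A] q_used=1 → run D
t=5: queue=[D,E,A,F] q_used=2 → run D
t=6: queue=[E,A,F,D,H] q_used=0 → run E
t=7: queue=[E,A,F,D,H] q_used=1 → run E
t=8: queue=[E,A,F,D,H] q_used=2 → run E
t=9: queue=[A,F,D,H,E] q_used=0 → run A
t=10: queue=[A,F,D,H,E] q_used=1 → run A
t=11: queue=[A,F,D,H,E] q_used=2 → run A
t=12: queue=[F,D,H,E,A] q_used=0 → run F
t=13: queue=[F,D,H,E,A] q_used=1 → run F
t=14: queue=[F,D,H,E,A] q_used=2 → run F
t=15: queue=[D,H,E,A,F] q_used=0 → run D
t=16: queue=[D,H,E,A,F] q_used=1 → run D
t=17: queue=[D,H,E,A,F] q_used=2 → run D
t=18: queue=[H,E,A,F,D] q_used=0 → run H
t=19: queue=[H,E,A,F,D] q_used=1 → run H
t=20: queue=[H,E,A,F,D] q_used=2 → run H
t=21: queue=[E,A,F,D,H] q_used=0 → run E
t=22: queue=[E,A,F,D,H] q_used=1 → run E
t=23: queue=[E,A,F,D,H] q_used=2 → run E
t=24: queue=[A,F,D,H,E] q_used=0 → run A
t=25: queue=[F,D,H,E] q_used=0 → run F
t=26: queue=[F,D,H,E] q_used=1 → run F
t=27: queue=[F,D,H,E] q_used=2 → run F
t=28: queue=[D,H,E,F] q_used=0 → run D
t=29: queue=[H,E,F] q_used=0 → run H
t=30: queue=[H,E,F] q_used=1 → run H
t=31: queue=[E,F] q_used=0 → run E
t=32: queue=[F] q_used=0 → run F
t=33: queue=[F] q_used=1 → run F
t=34: (idle)
t=35: (idle)
t=36: (idle)
t=37: (idle)
t=38: (idle)
t=39: (idle)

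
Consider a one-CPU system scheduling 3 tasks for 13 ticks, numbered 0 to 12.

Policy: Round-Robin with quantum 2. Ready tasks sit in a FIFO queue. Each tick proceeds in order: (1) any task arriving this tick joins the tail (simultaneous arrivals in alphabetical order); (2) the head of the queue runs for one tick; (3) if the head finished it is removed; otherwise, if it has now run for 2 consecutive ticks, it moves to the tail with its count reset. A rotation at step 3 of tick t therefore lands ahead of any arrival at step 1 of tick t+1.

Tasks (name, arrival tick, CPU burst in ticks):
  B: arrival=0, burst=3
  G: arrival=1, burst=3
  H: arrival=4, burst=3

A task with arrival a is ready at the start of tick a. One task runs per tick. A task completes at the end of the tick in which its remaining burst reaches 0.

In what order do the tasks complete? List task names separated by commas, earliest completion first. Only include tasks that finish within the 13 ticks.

t=0: queue=[B] q_used=0 → run B
t=1: queue=[B,G] q_used=1 → run B
t=2: queue=[G,B] q_used=0 → run G
t=3: queue=[G,B] q_used=1 → run G
t=4: queue=[B,G,H] q_used=0 → run B
t=5: queue=[G,H] q_used=0 → run G
t=6: queue=[H] q_used=0 → run H
t=7: queue=[H] q_used=1 → run H
t=8: queue=[H] q_used=0 → run H
t=9: (idle)
t=10: (idle)
t=11: (idle)
t=12: (idle)

completion order = B, G, H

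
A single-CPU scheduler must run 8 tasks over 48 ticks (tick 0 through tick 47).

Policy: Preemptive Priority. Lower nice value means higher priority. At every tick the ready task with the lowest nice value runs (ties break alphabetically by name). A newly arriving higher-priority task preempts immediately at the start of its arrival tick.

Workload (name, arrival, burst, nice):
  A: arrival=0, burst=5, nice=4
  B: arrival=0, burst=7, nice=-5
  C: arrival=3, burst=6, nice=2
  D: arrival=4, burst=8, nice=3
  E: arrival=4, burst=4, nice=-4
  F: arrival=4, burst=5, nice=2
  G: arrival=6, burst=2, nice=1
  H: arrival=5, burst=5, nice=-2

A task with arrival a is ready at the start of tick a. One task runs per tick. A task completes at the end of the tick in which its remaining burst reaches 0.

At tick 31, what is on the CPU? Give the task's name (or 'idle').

running at tick 31 = D

t=0: ready={A,B} → run B
t=1: ready={A,B} → run B
t=2: ready={A,B} → run B
t=3: ready={A,B,C} → run B
t=4: ready={A,B,C,D,E,F} → run B
t=5: ready={A,B,C,D,E,F,H} → run B
t=6: ready={A,B,C,D,E,F,G,H} → run B
t=7: ready={A,C,D,E,F,G,H} → run E
t=8: ready={A,C,D,E,F,G,H} → run E
t=9: ready={A,C,D,E,F,G,H} → run E
t=10: ready={A,C,D,E,F,G,H} → run E
t=11: ready={A,C,D,F,G,H} → run H
t=12: ready={A,C,D,F,G,H} → run H
t=13: ready={A,C,D,F,G,H} → run H
t=14: ready={A,C,D,F,G,H} → run H
t=15: ready={A,C,D,F,G,H} → run H
t=16: ready={A,C,D,F,G} → run G
t=17: ready={A,C,D,F,G} → run G
t=18: ready={A,C,D,F} → run C
t=19: ready={A,C,D,F} → run C
t=20: ready={A,C,D,F} → run C
t=21: ready={A,C,D,F} → run C
t=22: ready={A,C,D,F} → run C
t=23: ready={A,C,D,F} → run C
t=24: ready={A,D,F} → run F
t=25: ready={A,D,F} → run F
t=26: ready={A,D,F} → run F
t=27: ready={A,D,F} → run F
t=28: ready={A,D,F} → run F
t=29: ready={A,D} → run D
t=30: ready={A,D} → run D
t=31: ready={A,D} → run D
t=32: ready={A,D} → run D
t=33: ready={A,D} → run D
t=34: ready={A,D} → run D
t=35: ready={A,D} → run D
t=36: ready={A,D} → run D
t=37: ready={A} → run A
t=38: ready={A} → run A
t=39: ready={A} → run A
t=40: ready={A} → run A
t=41: ready={A} → run A
t=42: (idle)
t=43: (idle)
t=44: (idle)
t=45: (idle)
t=46: (idle)
t=47: (idle)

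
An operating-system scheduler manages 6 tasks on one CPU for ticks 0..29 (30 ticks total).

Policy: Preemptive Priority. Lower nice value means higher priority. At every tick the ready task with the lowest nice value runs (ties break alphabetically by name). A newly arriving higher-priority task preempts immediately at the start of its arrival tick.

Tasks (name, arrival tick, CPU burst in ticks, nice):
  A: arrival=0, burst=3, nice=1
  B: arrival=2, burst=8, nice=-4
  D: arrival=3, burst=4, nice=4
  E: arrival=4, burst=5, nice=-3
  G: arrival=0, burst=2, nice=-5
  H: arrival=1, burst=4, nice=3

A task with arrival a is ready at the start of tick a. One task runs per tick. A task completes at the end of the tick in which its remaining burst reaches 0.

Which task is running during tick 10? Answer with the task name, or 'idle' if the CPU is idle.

running at tick 10 = E

t=0: ready={A,G} → run G
t=1: ready={A,G,H} → run G
t=2: ready={A,B,H} → run B
t=3: ready={A,B,D,H} → run B
t=4: ready={A,B,D,E,H} → run B
t=5: ready={A,B,D,E,H} → run B
t=6: ready={A,B,D,E,H} → run B
t=7: ready={A,B,D,E,H} → run B
t=8: ready={A,B,D,E,H} → run B
t=9: ready={A,B,D,E,H} → run B
t=10: ready={A,D,E,H} → run E
t=11: ready={A,D,E,H} → run E
t=12: ready={A,D,E,H} → run E
t=13: ready={A,D,E,H} → run E
t=14: ready={A,D,E,H} → run E
t=15: ready={A,D,H} → run A
t=16: ready={A,D,H} → run A
t=17: ready={A,D,H} → run A
t=18: ready={D,H} → run H
t=19: ready={D,H} → run H
t=20: ready={D,H} → run H
t=21: ready={D,H} → run H
t=22: ready={D} → run D
t=23: ready={D} → run D
t=24: ready={D} → run D
t=25: ready={D} → run D
t=26: (idle)
t=27: (idle)
t=28: (idle)
t=29: (idle)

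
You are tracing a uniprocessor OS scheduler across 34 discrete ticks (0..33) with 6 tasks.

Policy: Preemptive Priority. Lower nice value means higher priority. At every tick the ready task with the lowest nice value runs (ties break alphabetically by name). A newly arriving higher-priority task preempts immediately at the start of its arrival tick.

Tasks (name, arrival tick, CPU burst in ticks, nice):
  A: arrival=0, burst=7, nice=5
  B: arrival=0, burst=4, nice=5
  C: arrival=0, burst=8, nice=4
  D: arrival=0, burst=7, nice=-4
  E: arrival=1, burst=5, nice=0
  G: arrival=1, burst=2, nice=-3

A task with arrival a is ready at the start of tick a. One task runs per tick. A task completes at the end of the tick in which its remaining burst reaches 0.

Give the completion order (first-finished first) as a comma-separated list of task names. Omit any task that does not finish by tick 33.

t=0: ready={A,B,C,D} → run D
t=1: ready={A,B,C,D,E,G} → run D
t=2: ready={A,B,C,D,E,G} → run D
t=3: ready={A,B,C,D,E,G} → run D
t=4: ready={A,B,C,D,E,G} → run D
t=5: ready={A,B,C,D,E,G} → run D
t=6: ready={A,B,C,D,E,G} → run D
t=7: ready={A,B,C,E,G} → run G
t=8: ready={A,B,C,E,G} → run G
t=9: ready={A,B,C,E} → run E
t=10: ready={A,B,C,E} → run E
t=11: ready={A,B,C,E} → run E
t=12: ready={A,B,C,E} → run E
t=13: ready={A,B,C,E} → run E
t=14: ready={A,B,C} → run C
t=15: ready={A,B,C} → run C
t=16: ready={A,B,C} → run C
t=17: ready={A,B,C} → run C
t=18: ready={A,B,C} → run C
t=19: ready={A,B,C} → run C
t=20: ready={A,B,C} → run C
t=21: ready={A,B,C} → run C
t=22: ready={A,B} → run A
t=23: ready={A,B} → run A
t=24: ready={A,B} → run A
t=25: ready={A,B} → run A
t=26: ready={A,B} → run A
t=27: ready={A,B} → run A
t=28: ready={A,B} → run A
t=29: ready={B} → run B
t=30: ready={B} → run B
t=31: ready={B} → run B
t=32: ready={B} → run B
t=33: (idle)

completion order = D, G, E, C, A, B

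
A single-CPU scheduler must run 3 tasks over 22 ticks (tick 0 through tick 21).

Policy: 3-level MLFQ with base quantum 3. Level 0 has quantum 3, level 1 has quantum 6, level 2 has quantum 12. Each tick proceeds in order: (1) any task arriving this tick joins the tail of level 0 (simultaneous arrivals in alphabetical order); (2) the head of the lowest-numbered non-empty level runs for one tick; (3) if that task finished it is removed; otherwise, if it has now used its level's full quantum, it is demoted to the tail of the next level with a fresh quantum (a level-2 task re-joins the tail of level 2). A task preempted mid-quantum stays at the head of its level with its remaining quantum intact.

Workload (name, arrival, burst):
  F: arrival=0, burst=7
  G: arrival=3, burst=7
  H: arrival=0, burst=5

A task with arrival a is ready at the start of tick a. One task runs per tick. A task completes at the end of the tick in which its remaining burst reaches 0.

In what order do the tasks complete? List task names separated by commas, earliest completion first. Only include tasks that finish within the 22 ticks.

completion order = F, H, G

t=0: L0/L1/L2 = FH/-/- → run F
t=1: L0/L1/L2 = FH/-/- → run F
t=2: L0/L1/L2 = FH/-/- → run F
t=3: L0/L1/L2 = HG/F/- → run H
t=4: L0/L1/L2 = HG/F/- → run H
t=5: L0/L1/L2 = HG/F/- → run H
t=6: L0/L1/L2 = G/FH/- → run G
t=7: L0/L1/L2 = G/FH/- → run G
t=8: L0/L1/L2 = G/FH/- → run G
t=9: L0/L1/L2 = -/FHG/- → run F
t=10: L0/L1/L2 = -/FHG/- → run F
t=11: L0/L1/L2 = -/FHG/- → run F
t=12: L0/L1/L2 = -/FHG/- → run F
t=13: L0/L1/L2 = -/HG/- → run H
t=14: L0/L1/L2 = -/HG/- → run H
t=15: L0/L1/L2 = -/G/- → run G
t=16: L0/L1/L2 = -/G/- → run G
t=17: L0/L1/L2 = -/G/- → run G
t=18: L0/L1/L2 = -/G/- → run G
t=19: (idle)
t=20: (idle)
t=21: (idle)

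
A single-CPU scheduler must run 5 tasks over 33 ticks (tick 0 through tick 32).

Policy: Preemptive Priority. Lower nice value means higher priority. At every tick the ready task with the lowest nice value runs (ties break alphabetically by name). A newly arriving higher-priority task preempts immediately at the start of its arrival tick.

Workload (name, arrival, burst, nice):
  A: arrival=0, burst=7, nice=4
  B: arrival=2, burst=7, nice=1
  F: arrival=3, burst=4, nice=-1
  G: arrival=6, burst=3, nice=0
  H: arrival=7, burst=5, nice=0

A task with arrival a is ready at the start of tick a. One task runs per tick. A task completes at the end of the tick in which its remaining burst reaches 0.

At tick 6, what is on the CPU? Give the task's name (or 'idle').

t=0: ready={A} → run A
t=1: ready={A} → run A
t=2: ready={A,B} → run B
t=3: ready={A,B,F} → run F
t=4: ready={A,B,F} → run F
t=5: ready={A,B,F} → run F
t=6: ready={A,B,F,G} → run F
t=7: ready={A,B,G,H} → run G
t=8: ready={A,B,G,H} → run G
t=9: ready={A,B,G,H} → run G
t=10: ready={A,B,H} → run H
t=11: ready={A,B,H} → run H
t=12: ready={A,B,H} → run H
t=13: ready={A,B,H} → run H
t=14: ready={A,B,H} → run H
t=15: ready={A,B} → run B
t=16: ready={A,B} → run B
t=17: ready={A,B} → run B
t=18: ready={A,B} → run B
t=19: ready={A,B} → run B
t=20: ready={A,B} → run B
t=21: ready={A} → run A
t=22: ready={A} → run A
t=23: ready={A} → run A
t=24: ready={A} → run A
t=25: ready={A} → run A
t=26: (idle)
t=27: (idle)
t=28: (idle)
t=29: (idle)
t=30: (idle)
t=31: (idle)
t=32: (idle)

running at tick 6 = F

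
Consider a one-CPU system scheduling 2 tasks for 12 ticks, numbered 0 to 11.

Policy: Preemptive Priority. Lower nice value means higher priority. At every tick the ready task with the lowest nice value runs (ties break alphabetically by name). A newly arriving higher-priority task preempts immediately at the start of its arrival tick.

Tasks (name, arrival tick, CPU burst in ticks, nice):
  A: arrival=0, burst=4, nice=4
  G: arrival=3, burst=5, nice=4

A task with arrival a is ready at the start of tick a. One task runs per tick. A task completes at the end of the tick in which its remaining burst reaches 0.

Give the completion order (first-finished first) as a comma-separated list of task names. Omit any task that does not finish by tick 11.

completion order = A, G

t=0: ready={A} → run A
t=1: ready={A} → run A
t=2: ready={A} → run A
t=3: ready={A,G} → run A
t=4: ready={G} → run G
t=5: ready={G} → run G
t=6: ready={G} → run G
t=7: ready={G} → run G
t=8: ready={G} → run G
t=9: (idle)
t=10: (idle)
t=11: (idle)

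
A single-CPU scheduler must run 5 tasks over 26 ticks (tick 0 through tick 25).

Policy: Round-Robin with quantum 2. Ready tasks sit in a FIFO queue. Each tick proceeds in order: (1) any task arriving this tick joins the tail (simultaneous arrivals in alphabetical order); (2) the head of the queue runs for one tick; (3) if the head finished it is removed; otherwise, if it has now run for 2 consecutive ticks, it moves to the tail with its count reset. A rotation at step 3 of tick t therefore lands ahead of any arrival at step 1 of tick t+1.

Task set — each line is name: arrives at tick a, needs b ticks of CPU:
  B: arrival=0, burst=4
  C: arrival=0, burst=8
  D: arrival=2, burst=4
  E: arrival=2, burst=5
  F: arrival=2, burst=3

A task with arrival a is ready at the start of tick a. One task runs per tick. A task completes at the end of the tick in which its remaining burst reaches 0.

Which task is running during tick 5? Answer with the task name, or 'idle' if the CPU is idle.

running at tick 5 = B

t=0: queue=[B,C] q_used=0 → run B
t=1: queue=[B,C] q_used=1 → run B
t=2: queue=[C,B,D,E,F] q_used=0 → run C
t=3: queue=[C,B,D,E,F] q_used=1 → run C
t=4: queue=[B,D,E,F,C] q_used=0 → run B
t=5: queue=[B,D,E,F,C] q_used=1 → run B
t=6: queue=[D,E,F,C] q_used=0 → run D
t=7: queue=[D,E,F,C] q_used=1 → run D
t=8: queue=[E,F,C,D] q_used=0 → run E
t=9: queue=[E,F,C,D] q_used=1 → run E
t=10: queue=[F,C,D,E] q_used=0 → run F
t=11: queue=[F,C,D,E] q_used=1 → run F
t=12: queue=[C,D,E,F] q_used=0 → run C
t=13: queue=[C,D,E,F] q_used=1 → run C
t=14: queue=[D,E,F,C] q_used=0 → run D
t=15: queue=[D,E,F,C] q_used=1 → run D
t=16: queue=[E,F,C] q_used=0 → run E
t=17: queue=[E,F,C] q_used=1 → run E
t=18: queue=[F,C,E] q_used=0 → run F
t=19: queue=[C,E] q_used=0 → run C
t=20: queue=[C,E] q_used=1 → run C
t=21: queue=[E,C] q_used=0 → run E
t=22: queue=[C] q_used=0 → run C
t=23: queue=[C] q_used=1 → run C
t=24: (idle)
t=25: (idle)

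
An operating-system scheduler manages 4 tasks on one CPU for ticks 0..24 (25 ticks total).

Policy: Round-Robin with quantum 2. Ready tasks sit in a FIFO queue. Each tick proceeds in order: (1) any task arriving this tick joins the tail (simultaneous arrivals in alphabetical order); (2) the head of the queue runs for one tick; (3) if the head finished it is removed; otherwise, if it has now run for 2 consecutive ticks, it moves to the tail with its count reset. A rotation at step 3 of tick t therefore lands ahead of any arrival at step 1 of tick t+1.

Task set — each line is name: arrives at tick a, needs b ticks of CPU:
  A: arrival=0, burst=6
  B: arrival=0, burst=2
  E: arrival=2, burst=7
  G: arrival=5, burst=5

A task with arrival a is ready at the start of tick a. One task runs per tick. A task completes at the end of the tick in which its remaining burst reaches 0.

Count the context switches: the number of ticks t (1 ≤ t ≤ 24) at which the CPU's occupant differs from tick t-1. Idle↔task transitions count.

t=0: queue=[A,B] q_used=0 → run A
t=1: queue=[A,B] q_used=1 → run A
t=2: queue=[B,A,E] q_used=0 → run B
t=3: queue=[B,A,E] q_used=1 → run B
t=4: queue=[A,E] q_used=0 → run A
t=5: queue=[A,E,G] q_used=1 → run A
t=6: queue=[E,G,A] q_used=0 → run E
t=7: queue=[E,G,A] q_used=1 → run E
t=8: queue=[G,A,E] q_used=0 → run G
t=9: queue=[G,A,E] q_used=1 → run G
t=10: queue=[A,E,G] q_used=0 → run A
t=11: queue=[A,E,G] q_used=1 → run A
t=12: queue=[E,G] q_used=0 → run E
t=13: queue=[E,G] q_used=1 → run E
t=14: queue=[G,E] q_used=0 → run G
t=15: queue=[G,E] q_used=1 → run G
t=16: queue=[E,G] q_used=0 → run E
t=17: queue=[E,G] q_used=1 → run E
t=18: queue=[G,E] q_used=0 → run G
t=19: queue=[E] q_used=0 → run E
t=20: (idle)
t=21: (idle)
t=22: (idle)
t=23: (idle)
t=24: (idle)

context switches = 11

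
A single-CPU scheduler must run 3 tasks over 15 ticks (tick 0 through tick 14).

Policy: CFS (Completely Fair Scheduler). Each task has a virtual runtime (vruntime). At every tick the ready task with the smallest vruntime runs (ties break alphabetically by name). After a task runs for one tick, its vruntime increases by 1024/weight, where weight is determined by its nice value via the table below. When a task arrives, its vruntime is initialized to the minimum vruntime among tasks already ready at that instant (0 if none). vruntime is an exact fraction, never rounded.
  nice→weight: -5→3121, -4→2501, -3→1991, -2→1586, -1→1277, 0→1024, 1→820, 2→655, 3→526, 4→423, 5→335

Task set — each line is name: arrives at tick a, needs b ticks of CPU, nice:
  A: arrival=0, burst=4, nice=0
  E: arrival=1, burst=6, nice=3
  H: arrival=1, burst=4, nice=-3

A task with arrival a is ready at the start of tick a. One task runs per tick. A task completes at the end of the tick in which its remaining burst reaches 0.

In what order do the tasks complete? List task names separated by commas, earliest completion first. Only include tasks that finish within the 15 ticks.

t=0: vr[A=0] → run A
t=1: vr[A=1 E=1 H=1] → run A
t=2: vr[A=2 E=1 H=1] → run E
t=3: vr[A=2 E=775/263 H=1] → run H
t=4: vr[A=2 E=775/263 H=3015/1991] → run H
t=5: vr[A=2 E=775/263 H=4039/1991] → run A
t=6: vr[A=3 E=775/263 H=4039/1991] → run H
t=7: vr[A=3 E=775/263 H=5063/1991] → run H
t=8: vr[A=3 E=775/263] → run E
t=9: vr[A=3 E=1287/263] → run A
t=10: vr[E=1287/263] → run E
t=11: vr[E=1799/263] → run E
t=12: vr[E=2311/263] → run E
t=13: vr[E=2823/263] → run E
t=14: (idle)

completion order = H, A, E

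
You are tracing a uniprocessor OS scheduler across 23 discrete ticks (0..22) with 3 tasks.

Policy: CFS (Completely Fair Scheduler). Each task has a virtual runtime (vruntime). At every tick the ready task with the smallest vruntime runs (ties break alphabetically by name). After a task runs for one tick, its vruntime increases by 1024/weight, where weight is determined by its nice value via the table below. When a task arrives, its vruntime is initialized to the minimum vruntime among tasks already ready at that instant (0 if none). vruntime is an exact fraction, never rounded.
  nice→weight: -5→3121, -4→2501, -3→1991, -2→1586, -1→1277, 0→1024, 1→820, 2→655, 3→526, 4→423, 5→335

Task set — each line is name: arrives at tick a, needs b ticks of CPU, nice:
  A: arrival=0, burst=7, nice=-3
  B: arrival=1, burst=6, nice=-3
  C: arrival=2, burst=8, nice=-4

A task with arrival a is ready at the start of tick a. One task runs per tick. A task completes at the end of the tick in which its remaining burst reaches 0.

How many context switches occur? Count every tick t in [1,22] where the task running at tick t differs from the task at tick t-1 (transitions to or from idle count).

context switches = 18

t=0: vr[A=0] → run A
t=1: vr[A=1024/1991 B=1024/1991] → run A
t=2: vr[A=2048/1991 B=1024/1991 C=1024/1991] → run B
t=3: vr[A=2048/1991 B=2048/1991 C=1024/1991] → run C
t=4: vr[A=2048/1991 B=2048/1991 C=4599808/4979491] → run C
t=5: vr[A=2048/1991 B=2048/1991 C=6638592/4979491] → run A
t=6: vr[A=3072/1991 B=2048/1991 C=6638592/4979491] → run B
t=7: vr[A=3072/1991 B=3072/1991 C=6638592/4979491] → run C
t=8: vr[A=3072/1991 B=3072/1991 C=8677376/4979491] → run A
t=9: vr[A=4096/1991 B=3072/1991 C=8677376/4979491] → run B
t=10: vr[A=4096/1991 B=4096/1991 C=8677376/4979491] → run C
t=11: vr[A=4096/1991 B=4096/1991 C=10716160/4979491] → run A
t=12: vr[A=5120/1991 B=4096/1991 C=10716160/4979491] → run B
t=13: vr[A=5120/1991 B=5120/1991 C=10716160/4979491] → run C
t=14: vr[A=5120/1991 B=5120/1991 C=12754944/4979491] → run C
t=15: vr[A=5120/1991 B=5120/1991 C=14793728/4979491] → run A
t=16: vr[A=6144/1991 B=5120/1991 C=14793728/4979491] → run B
t=17: vr[A=6144/1991 B=6144/1991 C=14793728/4979491] → run C
t=18: vr[A=6144/1991 B=6144/1991 C=16832512/4979491] → run A
t=19: vr[B=6144/1991 C=16832512/4979491] → run B
t=20: vr[C=16832512/4979491] → run C
t=21: (idle)
t=22: (idle)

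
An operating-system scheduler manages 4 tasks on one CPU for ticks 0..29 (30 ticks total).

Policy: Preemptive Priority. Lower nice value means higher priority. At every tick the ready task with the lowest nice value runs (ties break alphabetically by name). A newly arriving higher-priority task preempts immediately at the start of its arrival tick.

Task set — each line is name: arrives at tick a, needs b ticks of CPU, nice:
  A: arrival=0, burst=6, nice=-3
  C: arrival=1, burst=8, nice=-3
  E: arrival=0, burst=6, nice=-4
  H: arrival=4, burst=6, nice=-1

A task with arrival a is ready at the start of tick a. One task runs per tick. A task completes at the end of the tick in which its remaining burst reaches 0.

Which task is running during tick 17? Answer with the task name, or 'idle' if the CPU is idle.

t=0: ready={A,E} → run E
t=1: ready={A,C,E} → run E
t=2: ready={A,C,E} → run E
t=3: ready={A,C,E} → run E
t=4: ready={A,C,E,H} → run E
t=5: ready={A,C,E,H} → run E
t=6: ready={A,C,H} → run A
t=7: ready={A,C,H} → run A
t=8: ready={A,C,H} → run A
t=9: ready={A,C,H} → run A
t=10: ready={A,C,H} → run A
t=11: ready={A,C,H} → run A
t=12: ready={C,H} → run C
t=13: ready={C,H} → run C
t=14: ready={C,H} → run C
t=15: ready={C,H} → run C
t=16: ready={C,H} → run C
t=17: ready={C,H} → run C
t=18: ready={C,H} → run C
t=19: ready={C,H} → run C
t=20: ready={H} → run H
t=21: ready={H} → run H
t=22: ready={H} → run H
t=23: ready={H} → run H
t=24: ready={H} → run H
t=25: ready={H} → run H
t=26: (idle)
t=27: (idle)
t=28: (idle)
t=29: (idle)

running at tick 17 = C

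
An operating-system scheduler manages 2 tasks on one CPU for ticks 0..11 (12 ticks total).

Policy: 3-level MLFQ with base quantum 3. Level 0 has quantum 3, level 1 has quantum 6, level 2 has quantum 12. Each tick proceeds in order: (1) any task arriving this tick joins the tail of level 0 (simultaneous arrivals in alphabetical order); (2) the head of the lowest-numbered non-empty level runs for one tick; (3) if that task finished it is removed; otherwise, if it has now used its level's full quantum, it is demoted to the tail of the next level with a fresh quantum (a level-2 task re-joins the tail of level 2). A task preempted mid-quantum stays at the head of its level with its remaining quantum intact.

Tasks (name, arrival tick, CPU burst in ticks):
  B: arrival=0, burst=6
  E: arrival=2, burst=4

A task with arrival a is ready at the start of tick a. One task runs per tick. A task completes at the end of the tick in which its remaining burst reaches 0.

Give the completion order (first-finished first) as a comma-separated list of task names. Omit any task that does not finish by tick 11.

completion order = B, E

t=0: L0/L1/L2 = B/-/- → run B
t=1: L0/L1/L2 = B/-/- → run B
t=2: L0/L1/L2 = BE/-/- → run B
t=3: L0/L1/L2 = E/B/- → run E
t=4: L0/L1/L2 = E/B/- → run E
t=5: L0/L1/L2 = E/B/- → run E
t=6: L0/L1/L2 = -/BE/- → run B
t=7: L0/L1/L2 = -/BE/- → run B
t=8: L0/L1/L2 = -/BE/- → run B
t=9: L0/L1/L2 = -/E/- → run E
t=10: (idle)
t=11: (idle)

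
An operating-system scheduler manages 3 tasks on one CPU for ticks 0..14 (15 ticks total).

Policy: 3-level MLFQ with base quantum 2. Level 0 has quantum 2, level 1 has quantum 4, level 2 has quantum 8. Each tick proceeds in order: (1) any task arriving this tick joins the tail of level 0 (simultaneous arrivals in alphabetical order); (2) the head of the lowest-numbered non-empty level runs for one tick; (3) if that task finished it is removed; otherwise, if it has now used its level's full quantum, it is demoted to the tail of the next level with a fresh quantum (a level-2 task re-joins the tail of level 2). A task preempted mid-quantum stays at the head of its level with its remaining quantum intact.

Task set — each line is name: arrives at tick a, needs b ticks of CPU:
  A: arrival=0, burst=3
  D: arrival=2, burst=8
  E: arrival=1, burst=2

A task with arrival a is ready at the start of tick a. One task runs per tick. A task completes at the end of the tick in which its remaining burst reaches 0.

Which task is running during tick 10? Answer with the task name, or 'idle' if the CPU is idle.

t=0: L0/L1/L2 = A/-/- → run A
t=1: L0/L1/L2 = AE/-/- → run A
t=2: L0/L1/L2 = ED/A/- → run E
t=3: L0/L1/L2 = ED/A/- → run E
t=4: L0/L1/L2 = D/A/- → run D
t=5: L0/L1/L2 = D/A/- → run D
t=6: L0/L1/L2 = -/AD/- → run A
t=7: L0/L1/L2 = -/D/- → run D
t=8: L0/L1/L2 = -/D/- → run D
t=9: L0/L1/L2 = -/D/- → run D
t=10: L0/L1/L2 = -/D/- → run D
t=11: L0/L1/L2 = -/-/D → run D
t=12: L0/L1/L2 = -/-/D → run D
t=13: (idle)
t=14: (idle)

running at tick 10 = D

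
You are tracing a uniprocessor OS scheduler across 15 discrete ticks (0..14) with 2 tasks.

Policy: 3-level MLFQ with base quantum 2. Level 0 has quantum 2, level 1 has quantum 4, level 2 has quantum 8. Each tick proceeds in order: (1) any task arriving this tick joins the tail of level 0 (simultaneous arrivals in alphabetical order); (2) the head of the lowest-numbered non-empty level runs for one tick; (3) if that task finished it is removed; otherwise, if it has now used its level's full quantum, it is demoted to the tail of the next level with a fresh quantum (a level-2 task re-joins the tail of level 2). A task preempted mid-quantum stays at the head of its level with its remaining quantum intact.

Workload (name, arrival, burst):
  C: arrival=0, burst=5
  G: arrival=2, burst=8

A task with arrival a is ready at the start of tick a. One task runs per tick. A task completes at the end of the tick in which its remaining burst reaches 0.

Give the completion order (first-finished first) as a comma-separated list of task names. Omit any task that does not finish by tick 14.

t=0: L0/L1/L2 = C/-/- → run C
t=1: L0/L1/L2 = C/-/- → run C
t=2: L0/L1/L2 = G/C/- → run G
t=3: L0/L1/L2 = G/C/- → run G
t=4: L0/L1/L2 = -/CG/- → run C
t=5: L0/L1/L2 = -/CG/- → run C
t=6: L0/L1/L2 = -/CG/- → run C
t=7: L0/L1/L2 = -/G/- → run G
t=8: L0/L1/L2 = -/G/- → run G
t=9: L0/L1/L2 = -/G/- → run G
t=10: L0/L1/L2 = -/G/- → run G
t=11: L0/L1/L2 = -/-/G → run G
t=12: L0/L1/L2 = -/-/G → run G
t=13: (idle)
t=14: (idle)

completion order = C, G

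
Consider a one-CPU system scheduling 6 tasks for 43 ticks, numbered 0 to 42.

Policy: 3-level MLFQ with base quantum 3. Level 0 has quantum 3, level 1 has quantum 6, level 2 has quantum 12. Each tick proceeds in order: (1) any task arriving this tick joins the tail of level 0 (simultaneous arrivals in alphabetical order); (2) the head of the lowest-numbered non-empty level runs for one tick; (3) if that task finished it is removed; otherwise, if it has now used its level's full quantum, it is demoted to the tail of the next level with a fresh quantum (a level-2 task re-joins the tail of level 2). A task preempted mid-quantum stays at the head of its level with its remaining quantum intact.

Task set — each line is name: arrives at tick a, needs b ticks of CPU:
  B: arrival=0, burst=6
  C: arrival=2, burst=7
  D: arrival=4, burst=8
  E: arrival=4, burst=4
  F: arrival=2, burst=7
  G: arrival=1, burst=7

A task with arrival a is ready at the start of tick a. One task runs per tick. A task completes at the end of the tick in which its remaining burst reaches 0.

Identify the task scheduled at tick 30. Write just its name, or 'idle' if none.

running at tick 30 = F

t=0: L0/L1/L2 = B/-/- → run B
t=1: L0/L1/L2 = BG/-/- → run B
t=2: L0/L1/L2 = BGCF/-/- → run B
t=3: L0/L1/L2 = GCF/B/- → run G
t=4: L0/L1/L2 = GCFDE/B/- → run G
t=5: L0/L1/L2 = GCFDE/B/- → run G
t=6: L0/L1/L2 = CFDE/BG/- → run C
t=7: L0/L1/L2 = CFDE/BG/- → run C
t=8: L0/L1/L2 = CFDE/BG/- → run C
t=9: L0/L1/L2 = FDE/BGC/- → run F
t=10: L0/L1/L2 = FDE/BGC/- → run F
t=11: L0/L1/L2 = FDE/BGC/- → run F
t=12: L0/L1/L2 = DE/BGCF/- → run D
t=13: L0/L1/L2 = DE/BGCF/- → run D
t=14: L0/L1/L2 = DE/BGCF/- → run D
t=15: L0/L1/L2 = E/BGCFD/- → run E
t=16: L0/L1/L2 = E/BGCFD/- → run E
t=17: L0/L1/L2 = E/BGCFD/- → run E
t=18: L0/L1/L2 = -/BGCFDE/- → run B
t=19: L0/L1/L2 = -/BGCFDE/- → run B
t=20: L0/L1/L2 = -/BGCFDE/- → run B
t=21: L0/L1/L2 = -/GCFDE/- → run G
t=22: L0/L1/L2 = -/GCFDE/- → run G
t=23: L0/L1/L2 = -/GCFDE/- → run G
t=24: L0/L1/L2 = -/GCFDE/- → run G
t=25: L0/L1/L2 = -/CFDE/- → run C
t=26: L0/L1/L2 = -/CFDE/- → run C
t=27: L0/L1/L2 = -/CFDE/- → run C
t=28: L0/L1/L2 = -/CFDE/- → run C
t=29: L0/L1/L2 = -/FDE/- → run F
t=30: L0/L1/L2 = -/FDE/- → run F
t=31: L0/L1/L2 = -/FDE/- → run F
t=32: L0/L1/L2 = -/FDE/- → run F
t=33: L0/L1/L2 = -/DE/- → run D
t=34: L0/L1/L2 = -/DE/- → run D
t=35: L0/L1/L2 = -/DE/- → run D
t=36: L0/L1/L2 = -/DE/- → run D
t=37: L0/L1/L2 = -/DE/- → run D
t=38: L0/L1/L2 = -/E/- → run E
t=39: (idle)
t=40: (idle)
t=41: (idle)
t=42: (idle)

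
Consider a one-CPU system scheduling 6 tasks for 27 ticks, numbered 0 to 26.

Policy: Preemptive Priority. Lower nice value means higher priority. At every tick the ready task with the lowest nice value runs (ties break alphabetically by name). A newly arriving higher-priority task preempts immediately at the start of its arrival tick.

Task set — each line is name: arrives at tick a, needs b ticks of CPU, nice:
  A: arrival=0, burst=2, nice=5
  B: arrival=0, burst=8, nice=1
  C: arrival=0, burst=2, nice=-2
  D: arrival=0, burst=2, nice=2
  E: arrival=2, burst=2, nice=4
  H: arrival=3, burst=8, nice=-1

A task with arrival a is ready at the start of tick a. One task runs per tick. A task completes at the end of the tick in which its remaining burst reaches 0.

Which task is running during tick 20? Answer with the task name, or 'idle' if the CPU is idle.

t=0: ready={A,B,C,D} → run C
t=1: ready={A,B,C,D} → run C
t=2: ready={A,B,D,E} → run B
t=3: ready={A,B,D,E,H} → run H
t=4: ready={A,B,D,E,H} → run H
t=5: ready={A,B,D,E,H} → run H
t=6: ready={A,B,D,E,H} → run H
t=7: ready={A,B,D,E,H} → run H
t=8: ready={A,B,D,E,H} → run H
t=9: ready={A,B,D,E,H} → run H
t=10: ready={A,B,D,E,H} → run H
t=11: ready={A,B,D,E} → run B
t=12: ready={A,B,D,E} → run B
t=13: ready={A,B,D,E} → run B
t=14: ready={A,B,D,E} → run B
t=15: ready={A,B,D,E} → run B
t=16: ready={A,B,D,E} → run B
t=17: ready={A,B,D,E} → run B
t=18: ready={A,D,E} → run D
t=19: ready={A,D,E} → run D
t=20: ready={A,E} → run E
t=21: ready={A,E} → run E
t=22: ready={A} → run A
t=23: ready={A} → run A
t=24: (idle)
t=25: (idle)
t=26: (idle)

running at tick 20 = E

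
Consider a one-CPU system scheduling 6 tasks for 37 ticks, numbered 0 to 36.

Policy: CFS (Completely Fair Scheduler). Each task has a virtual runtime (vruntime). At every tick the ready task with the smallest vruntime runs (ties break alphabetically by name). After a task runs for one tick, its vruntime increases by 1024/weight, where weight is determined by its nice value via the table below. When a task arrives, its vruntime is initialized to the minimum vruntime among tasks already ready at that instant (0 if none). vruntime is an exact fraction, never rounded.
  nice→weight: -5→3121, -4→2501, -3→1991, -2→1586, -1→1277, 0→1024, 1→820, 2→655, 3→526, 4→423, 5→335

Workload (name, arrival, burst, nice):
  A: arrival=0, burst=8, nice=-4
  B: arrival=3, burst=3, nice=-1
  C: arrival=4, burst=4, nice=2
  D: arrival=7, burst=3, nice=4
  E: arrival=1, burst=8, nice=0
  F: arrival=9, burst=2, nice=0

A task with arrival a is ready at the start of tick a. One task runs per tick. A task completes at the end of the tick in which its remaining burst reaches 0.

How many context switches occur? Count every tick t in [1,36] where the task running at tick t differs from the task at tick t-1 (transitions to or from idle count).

context switches = 24

t=0: vr[A=0] → run A
t=1: vr[A=1024/2501 E=1024/2501] → run A
t=2: vr[A=2048/2501 E=1024/2501] → run E
t=3: vr[A=2048/2501 B=2048/2501 E=3525/2501] → run A
t=4: vr[A=3072/2501 B=2048/2501 C=2048/2501 E=3525/2501] → run B
t=5: vr[A=3072/2501 B=5176320/3193777 C=2048/2501 E=3525/2501] → run C
t=6: vr[A=3072/2501 B=5176320/3193777 C=3902464/1638155 E=3525/2501] → run A
t=7: vr[A=4096/2501 B=5176320/3193777 C=3902464/1638155 D=3525/2501 E=3525/2501] → run D
t=8: vr[A=4096/2501 B=5176320/3193777 C=3902464/1638155 D=4052099/1057923 E=3525/2501] → run E
t=9: vr[A=4096/2501 B=5176320/3193777 C=3902464/1638155 D=4052099/1057923 E=6026/2501 F=5176320/3193777] → run B
t=10: vr[A=4096/2501 B=7737344/3193777 C=3902464/1638155 D=4052099/1057923 E=6026/2501 F=5176320/3193777] → run F
t=11: vr[A=4096/2501 B=7737344/3193777 C=3902464/1638155 D=4052099/1057923 E=6026/2501 F=8370097/3193777] → run A
t=12: vr[A=5120/2501 B=7737344/3193777 C=3902464/1638155 D=4052099/1057923 E=6026/2501 F=8370097/3193777] → run A
t=13: vr[A=6144/2501 B=7737344/3193777 C=3902464/1638155 D=4052099/1057923 E=6026/2501 F=8370097/3193777] → run C
t=14: vr[A=6144/2501 B=7737344/3193777 C=6463488/1638155 D=4052099/1057923 E=6026/2501 F=8370097/3193777] → run E
t=15: vr[A=6144/2501 B=7737344/3193777 C=6463488/1638155 D=4052099/1057923 E=8527/2501 F=8370097/3193777] → run B
t=16: vr[A=6144/2501 C=6463488/1638155 D=4052099/1057923 E=8527/2501 F=8370097/3193777] → run A
t=17: vr[A=7168/2501 C=6463488/1638155 D=4052099/1057923 E=8527/2501 F=8370097/3193777] → run F
t=18: vr[A=7168/2501 C=6463488/1638155 D=4052099/1057923 E=8527/2501] → run A
t=19: vr[C=6463488/1638155 D=4052099/1057923 E=8527/2501] → run E
t=20: vr[C=6463488/1638155 D=4052099/1057923 E=11028/2501] → run D
t=21: vr[C=6463488/1638155 D=6613123/1057923 E=11028/2501] → run C
t=22: vr[C=9024512/1638155 D=6613123/1057923 E=11028/2501] → run E
t=23: vr[C=9024512/1638155 D=6613123/1057923 E=13529/2501] → run E
t=24: vr[C=9024512/1638155 D=6613123/1057923 E=16030/2501] → run C
t=25: vr[D=6613123/1057923 E=16030/2501] → run D
t=26: vr[E=16030/2501] → run E
t=27: vr[E=18531/2501] → run E
t=28: (idle)
t=29: (idle)
t=30: (idle)
t=31: (idle)
t=32: (idle)
t=33: (idle)
t=34: (idle)
t=35: (idle)
t=36: (idle)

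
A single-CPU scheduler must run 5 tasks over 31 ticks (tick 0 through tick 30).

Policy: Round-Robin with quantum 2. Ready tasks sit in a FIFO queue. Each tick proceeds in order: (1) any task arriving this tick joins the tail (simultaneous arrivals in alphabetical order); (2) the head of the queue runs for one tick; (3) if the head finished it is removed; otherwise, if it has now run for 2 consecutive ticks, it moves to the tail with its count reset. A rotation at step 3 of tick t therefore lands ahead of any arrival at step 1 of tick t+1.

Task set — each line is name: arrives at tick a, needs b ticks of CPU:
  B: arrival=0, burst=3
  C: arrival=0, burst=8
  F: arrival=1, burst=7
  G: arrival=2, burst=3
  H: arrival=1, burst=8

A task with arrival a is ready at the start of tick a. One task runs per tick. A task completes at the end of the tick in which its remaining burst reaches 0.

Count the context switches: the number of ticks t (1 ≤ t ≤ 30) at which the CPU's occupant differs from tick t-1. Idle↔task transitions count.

context switches = 16

t=0: queue=[B,C] q_used=0 → run B
t=1: queue=[B,C,F,H] q_used=1 → run B
t=2: queue=[C,F,H,B,G] q_used=0 → run C
t=3: queue=[C,F,H,B,G] q_used=1 → run C
t=4: queue=[F,H,B,G,C] q_used=0 → run F
t=5: queue=[F,H,B,G,C] q_used=1 → run F
t=6: queue=[H,B,G,C,F] q_used=0 → run H
t=7: queue=[H,B,G,C,F] q_used=1 → run H
t=8: queue=[B,G,C,F,H] q_used=0 → run B
t=9: queue=[G,C,F,H] q_used=0 → run G
t=10: queue=[G,C,F,H] q_used=1 → run G
t=11: queue=[C,F,H,G] q_used=0 → run C
t=12: queue=[C,F,H,G] q_used=1 → run C
t=13: queue=[F,H,G,C] q_used=0 → run F
t=14: queue=[F,H,G,C] q_used=1 → run F
t=15: queue=[H,G,C,F] q_used=0 → run H
t=16: queue=[H,G,C,F] q_used=1 → run H
t=17: queue=[G,C,F,H] q_used=0 → run G
t=18: queue=[C,F,H] q_used=0 → run C
t=19: queue=[C,F,H] q_used=1 → run C
t=20: queue=[F,H,C] q_used=0 → run F
t=21: queue=[F,H,C] q_used=1 → run F
t=22: queue=[H,C,F] q_used=0 → run H
t=23: queue=[H,C,F] q_used=1 → run H
t=24: queue=[C,F,H] q_used=0 → run C
t=25: queue=[C,F,H] q_used=1 → run C
t=26: queue=[F,H] q_used=0 → run F
t=27: queue=[H] q_used=0 → run H
t=28: queue=[H] q_used=1 → run H
t=29: (idle)
t=30: (idle)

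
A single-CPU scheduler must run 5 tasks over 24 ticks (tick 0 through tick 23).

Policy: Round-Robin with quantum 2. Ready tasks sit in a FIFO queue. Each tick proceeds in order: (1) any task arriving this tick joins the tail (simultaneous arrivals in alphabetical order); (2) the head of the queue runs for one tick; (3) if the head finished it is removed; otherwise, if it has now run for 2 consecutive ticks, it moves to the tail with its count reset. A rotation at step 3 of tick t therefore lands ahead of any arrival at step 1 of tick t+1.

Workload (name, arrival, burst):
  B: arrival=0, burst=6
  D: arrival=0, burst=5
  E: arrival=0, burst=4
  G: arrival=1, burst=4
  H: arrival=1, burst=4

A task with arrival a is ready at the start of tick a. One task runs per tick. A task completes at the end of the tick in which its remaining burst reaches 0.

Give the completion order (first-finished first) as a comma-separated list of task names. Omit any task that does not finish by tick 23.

t=0: queue=[B,D,E] q_used=0 → run B
t=1: queue=[B,D,E,G,H] q_used=1 → run B
t=2: queue=[D,E,G,H,B] q_used=0 → run D
t=3: queue=[D,E,G,H,B] q_used=1 → run D
t=4: queue=[E,G,H,B,D] q_used=0 → run E
t=5: queue=[E,G,H,B,D] q_used=1 → run E
t=6: queue=[G,H,B,D,E] q_used=0 → run G
t=7: queue=[G,H,B,D,E] q_used=1 → run G
t=8: queue=[H,B,D,E,G] q_used=0 → run H
t=9: queue=[H,B,D,E,G] q_used=1 → run H
t=10: queue=[B,D,E,G,H] q_used=0 → run B
t=11: queue=[B,D,E,G,H] q_used=1 → run B
t=12: queue=[D,E,G,H,B] q_used=0 → run D
t=13: queue=[D,E,G,H,B] q_used=1 → run D
t=14: queue=[E,G,H,B,D] q_used=0 → run E
t=15: queue=[E,G,H,B,D] q_used=1 → run E
t=16: queue=[G,H,B,D] q_used=0 → run G
t=17: queue=[G,H,B,D] q_used=1 → run G
t=18: queue=[H,B,D] q_used=0 → run H
t=19: queue=[H,B,D] q_used=1 → run H
t=20: queue=[B,D] q_used=0 → run B
t=21: queue=[B,D] q_used=1 → run B
t=22: queue=[D] q_used=0 → run D
t=23: (idle)

completion order = E, G, H, B, D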